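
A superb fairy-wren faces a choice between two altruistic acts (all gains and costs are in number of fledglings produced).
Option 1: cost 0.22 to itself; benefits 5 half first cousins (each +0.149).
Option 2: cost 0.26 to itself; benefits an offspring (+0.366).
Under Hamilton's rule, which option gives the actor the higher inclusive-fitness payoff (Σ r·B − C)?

Option 2

Option 1: r to a half first cousin = 0.0625.
Option 1: Σ r·B − C = (5·0.0625·0.149) − 0.22 = -0.1734375.
Option 2: r to an offspring = 0.5.
Option 2: Σ r·B − C = (1·0.5·0.366) − 0.26 = -0.077.
Option 2 has the higher net inclusive-fitness payoff.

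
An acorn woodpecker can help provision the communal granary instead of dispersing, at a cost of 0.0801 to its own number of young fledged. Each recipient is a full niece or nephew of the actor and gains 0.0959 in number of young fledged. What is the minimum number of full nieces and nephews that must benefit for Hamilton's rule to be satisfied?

r to a full niece or nephew = 0.25 (full aunt/uncle↔niece/nephew: two paths of length 3 through the shared grandparent pair: r = 2·(1/2)^3 = 1/4).
Hamilton's rule: n·r·B > C  ⇒  n > C/(r·B) = 0.0801/(0.25·0.0959) = 3.341.
The smallest integer exceeding 3.341 is 4.

4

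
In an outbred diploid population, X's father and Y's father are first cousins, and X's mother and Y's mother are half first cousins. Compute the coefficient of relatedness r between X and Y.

0.046875

Relatedness sums over independent paths through distinct common ancestors.
X and Y are related in two ways: second cousins through their fathers (r = 1/32) and half second cousins through their mothers (r = 1/64).
r = 1/32 + 1/64 = 0.046875.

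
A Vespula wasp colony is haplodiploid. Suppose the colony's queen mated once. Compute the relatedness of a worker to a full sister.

0.75

Haplodiploid full sisters inherit their father's entire haploid genome identically (contributing 1/2) and on average half of their mother's contribution (1/2 · 1/2 = 1/4); r = 1/2 + 1/4 = 3/4.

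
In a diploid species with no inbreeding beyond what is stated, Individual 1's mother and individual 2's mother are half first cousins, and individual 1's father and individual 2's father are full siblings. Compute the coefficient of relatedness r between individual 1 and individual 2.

Independent pedigree routes through distinct common ancestors add.
Individual 1 and individual 2 are related in two ways: half second cousins through their mothers (r = 1/64) and first cousins through their fathers (r = 1/8).
r = 1/64 + 1/8 = 9/64 = 0.140625.

0.140625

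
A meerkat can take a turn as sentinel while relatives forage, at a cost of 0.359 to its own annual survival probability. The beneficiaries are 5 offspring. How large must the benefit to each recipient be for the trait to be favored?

r to an offspring = 0.5 (one parent–offspring link: r = (1/2)^1 = 1/2).
Hamilton's rule with n recipients of equal r: n·r·B > C, so B > C/(n·r) = 0.359/(5·0.5) = 0.1436.

0.1436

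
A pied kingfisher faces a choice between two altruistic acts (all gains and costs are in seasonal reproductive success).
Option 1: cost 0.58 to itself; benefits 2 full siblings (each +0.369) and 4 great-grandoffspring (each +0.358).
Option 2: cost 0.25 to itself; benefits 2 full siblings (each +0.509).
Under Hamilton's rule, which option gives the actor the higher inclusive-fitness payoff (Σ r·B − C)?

Option 1: r to a full sibling = 0.5.
Option 1: r to a great-grandoffspring = 0.125.
Option 1: Σ r·B − C = (2·0.5·0.369 + 4·0.125·0.358) − 0.58 = -0.032.
Option 2: r to a full sibling = 0.5.
Option 2: Σ r·B − C = (2·0.5·0.509) − 0.25 = 0.259.
Option 2 has the higher net inclusive-fitness payoff.

Option 2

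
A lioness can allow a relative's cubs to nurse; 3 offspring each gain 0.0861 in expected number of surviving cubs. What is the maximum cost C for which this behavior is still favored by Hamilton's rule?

r to an offspring = 1/2 (one parent–offspring link: r = (1/2)^1 = 1/2).
Hamilton's rule: n·r·B > C, so the trait is favored while C < n·r·B = 3·0.5·0.0861 = 0.12915.

0.12915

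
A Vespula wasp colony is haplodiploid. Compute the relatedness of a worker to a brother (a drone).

Her haploid brother carries none of their father's genes and a random half of their mother's genome; that half matches the maternal half of her own genome with probability 1/2: r = 1/2 · 1/2 = 1/4.

0.25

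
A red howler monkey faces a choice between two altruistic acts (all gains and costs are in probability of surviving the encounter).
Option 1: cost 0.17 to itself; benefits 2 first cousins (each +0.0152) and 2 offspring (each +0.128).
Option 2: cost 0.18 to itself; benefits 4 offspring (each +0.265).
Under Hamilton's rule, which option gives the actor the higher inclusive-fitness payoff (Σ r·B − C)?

Option 1: r to a first cousin = 0.125.
Option 1: r to an offspring = 0.5.
Option 1: Σ r·B − C = (2·0.125·0.0152 + 2·0.5·0.128) − 0.17 = -0.0382.
Option 2: r to an offspring = 0.5.
Option 2: Σ r·B − C = (4·0.5·0.265) − 0.18 = 0.35.
Option 2 has the higher net inclusive-fitness payoff.

Option 2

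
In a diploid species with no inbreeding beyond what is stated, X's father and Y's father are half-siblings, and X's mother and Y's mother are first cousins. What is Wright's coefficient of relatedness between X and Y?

0.09375

With two independent routes of shared ancestry, r is the sum of the two contributions.
X and Y are related in two ways: half first cousins through their fathers (r = 1/16) and second cousins through their mothers (r = 1/32).
r = 1/16 + 1/32 = 3/32 = 0.09375.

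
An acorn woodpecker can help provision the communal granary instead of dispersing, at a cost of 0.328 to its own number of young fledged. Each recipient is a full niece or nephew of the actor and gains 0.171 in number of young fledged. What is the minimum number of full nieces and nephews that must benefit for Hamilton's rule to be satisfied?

8

r to a full niece or nephew = 0.25 (full aunt/uncle↔niece/nephew: two paths of length 3 through the shared grandparent pair: r = 2·(1/2)^3 = 1/4).
Hamilton's rule: n·r·B > C  ⇒  n > C/(r·B) = 0.328/(0.25·0.171) = 7.673.
The smallest integer exceeding 7.673 is 8.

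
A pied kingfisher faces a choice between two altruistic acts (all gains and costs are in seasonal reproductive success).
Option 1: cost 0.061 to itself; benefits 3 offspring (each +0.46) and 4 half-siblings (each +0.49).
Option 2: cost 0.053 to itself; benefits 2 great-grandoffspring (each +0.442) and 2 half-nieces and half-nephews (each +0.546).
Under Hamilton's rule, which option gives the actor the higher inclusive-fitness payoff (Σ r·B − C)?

Option 1: r to an offspring = 0.5.
Option 1: r to a half-sibling = 0.25.
Option 1: Σ r·B − C = (3·0.5·0.46 + 4·0.25·0.49) − 0.061 = 1.119.
Option 2: r to a great-grandoffspring = 0.125.
Option 2: r to a half-niece or half-nephew = 0.125.
Option 2: Σ r·B − C = (2·0.125·0.442 + 2·0.125·0.546) − 0.053 = 0.194.
Option 1 has the higher net inclusive-fitness payoff.

Option 1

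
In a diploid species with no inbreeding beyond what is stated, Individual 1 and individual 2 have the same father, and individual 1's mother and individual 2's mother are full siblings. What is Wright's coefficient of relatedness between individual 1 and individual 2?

0.375

Relatedness sums over independent paths through distinct common ancestors.
Individual 1 and individual 2 are related in two ways: half-sibs through their shared father (r = 1/4) and first cousins through their mothers (r = 1/8).
r = 1/4 + 1/8 = 0.375.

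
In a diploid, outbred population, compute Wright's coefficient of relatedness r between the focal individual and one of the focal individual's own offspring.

0.5

Each parent–offspring link contributes a factor of 1/2, and independent paths through distinct common ancestors add.
One parent–offspring link: r = (1/2)^1 = 1/2.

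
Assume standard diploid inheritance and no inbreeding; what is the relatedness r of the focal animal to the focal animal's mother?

0.5

Each parent–offspring link contributes a factor of 1/2, and independent paths through distinct common ancestors add.
One parent–offspring link: r = (1/2)^1 = 1/2.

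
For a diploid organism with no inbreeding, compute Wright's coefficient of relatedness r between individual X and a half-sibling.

0.25

Half-sibs share one parent — one path of length 2: r = (1/2)^2 = 1/4.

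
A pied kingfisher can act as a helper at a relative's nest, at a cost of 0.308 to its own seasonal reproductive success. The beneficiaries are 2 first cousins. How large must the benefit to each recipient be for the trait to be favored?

1.232

r to a first cousin = 1/8 (first cousins share one grandparent pair — two paths of length 4: r = 2·(1/2)^4 = 1/8).
Hamilton's rule with n recipients of equal r: n·r·B > C, so B > C/(n·r) = 0.308/(2·0.125) = 1.232.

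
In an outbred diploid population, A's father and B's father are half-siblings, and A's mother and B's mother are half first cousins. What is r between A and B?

With two independent routes of shared ancestry, r is the sum of the two contributions.
A and B are related in two ways: half first cousins through their fathers (r = 1/16) and half second cousins through their mothers (r = 1/64).
r = 1/16 + 1/64 = 0.078125.

0.078125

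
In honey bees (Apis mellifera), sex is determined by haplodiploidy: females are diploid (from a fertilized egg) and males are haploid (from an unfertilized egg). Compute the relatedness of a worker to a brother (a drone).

0.25

Her haploid brother carries none of their father's genes and a random half of their mother's genome; that half matches the maternal half of her own genome with probability 1/2: r = 1/2 · 1/2 = 1/4.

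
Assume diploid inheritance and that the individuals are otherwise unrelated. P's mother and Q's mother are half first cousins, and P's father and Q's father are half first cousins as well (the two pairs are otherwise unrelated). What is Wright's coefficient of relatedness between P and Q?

0.03125

Wright's path rule: contributions from independent ancestry routes add.
P and Q are related in two ways: half second cousins through their mothers (r = 1/64) and half second cousins through their fathers (r = 1/64).
r = 1/64 + 1/64 = 0.03125.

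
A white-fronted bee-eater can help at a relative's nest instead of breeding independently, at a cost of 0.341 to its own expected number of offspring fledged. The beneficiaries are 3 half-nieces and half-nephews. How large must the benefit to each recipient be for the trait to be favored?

r to a half-niece or half-nephew = 1/8 (half-aunt/uncle↔niece/nephew: one path of length 3: r = (1/2)^3 = 1/8).
Hamilton's rule with n recipients of equal r: n·r·B > C, so B > C/(n·r) = 0.341/(3·0.125) = 0.9093.

0.9093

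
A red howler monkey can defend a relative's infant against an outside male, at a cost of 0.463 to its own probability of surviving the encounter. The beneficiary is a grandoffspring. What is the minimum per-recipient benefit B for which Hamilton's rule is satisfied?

r to a grandoffspring = 1/4 (two parent–offspring links: r = (1/2)^2 = 1/4).
Hamilton's rule with n recipients of equal r: n·r·B > C, so B > C/(n·r) = 0.463/(1·0.25) = 1.852.

1.852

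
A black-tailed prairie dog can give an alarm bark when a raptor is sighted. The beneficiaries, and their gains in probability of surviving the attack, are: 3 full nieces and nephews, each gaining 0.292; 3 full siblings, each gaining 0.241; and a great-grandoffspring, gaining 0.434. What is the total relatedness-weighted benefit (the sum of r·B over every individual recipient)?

0.63475

r to a full niece or nephew = 1/4 (full aunt/uncle↔niece/nephew: two paths of length 3 through the shared grandparent pair: r = 2·(1/2)^3 = 1/4).
r to a full sibling = 0.5 (full sibs share both parents — two paths of length 2: r = 2·(1/2)^2 = 1/2).
r to a great-grandoffspring = 1/8 (three parent–offspring links: r = (1/2)^3 = 1/8).
Summing one r·B term per recipient: 3·0.25·0.292 + 3·0.5·0.241 + 1·0.125·0.434 = 0.63475.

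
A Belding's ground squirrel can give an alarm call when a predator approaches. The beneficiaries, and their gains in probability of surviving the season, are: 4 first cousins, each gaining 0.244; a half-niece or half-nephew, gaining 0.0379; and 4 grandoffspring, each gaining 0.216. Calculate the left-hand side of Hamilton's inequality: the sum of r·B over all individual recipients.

0.3427375

r to a first cousin = 1/8 (first cousins share one grandparent pair — two paths of length 4: r = 2·(1/2)^4 = 1/8).
r to a half-niece or half-nephew = 0.125 (half-aunt/uncle↔niece/nephew: one path of length 3: r = (1/2)^3 = 1/8).
r to a grandoffspring = 1/4 (two parent–offspring links: r = (1/2)^2 = 1/4).
Summing one r·B term per recipient: 4·0.125·0.244 + 1·0.125·0.0379 + 4·0.25·0.216 = 0.3427375.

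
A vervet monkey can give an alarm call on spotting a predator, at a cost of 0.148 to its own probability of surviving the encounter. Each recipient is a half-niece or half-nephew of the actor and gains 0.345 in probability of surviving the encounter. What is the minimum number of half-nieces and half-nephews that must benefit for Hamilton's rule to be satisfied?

r to a half-niece or half-nephew = 0.125 (half-aunt/uncle↔niece/nephew: one path of length 3: r = (1/2)^3 = 1/8).
Hamilton's rule: n·r·B > C  ⇒  n > C/(r·B) = 0.148/(0.125·0.345) = 3.432.
The smallest integer exceeding 3.432 is 4.

4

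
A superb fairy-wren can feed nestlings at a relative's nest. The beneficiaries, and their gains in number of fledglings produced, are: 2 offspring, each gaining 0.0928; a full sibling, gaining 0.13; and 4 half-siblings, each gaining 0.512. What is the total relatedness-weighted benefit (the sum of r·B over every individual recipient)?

r to an offspring = 1/2 (one parent–offspring link: r = (1/2)^1 = 1/2).
r to a full sibling = 0.5 (full sibs share both parents — two paths of length 2: r = 2·(1/2)^2 = 1/2).
r to a half-sibling = 0.25 (half-sibs share one parent — one path of length 2: r = (1/2)^2 = 1/4).
Summing one r·B term per recipient: 2·0.5·0.0928 + 1·0.5·0.13 + 4·0.25·0.512 = 0.6698.

0.6698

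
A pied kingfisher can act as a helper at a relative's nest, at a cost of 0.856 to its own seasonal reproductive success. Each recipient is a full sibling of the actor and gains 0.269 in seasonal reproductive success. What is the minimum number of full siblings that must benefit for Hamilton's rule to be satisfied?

7

r to a full sibling = 1/2 (full sibs share both parents — two paths of length 2: r = 2·(1/2)^2 = 1/2).
Hamilton's rule: n·r·B > C  ⇒  n > C/(r·B) = 0.856/(0.5·0.269) = 6.364.
The smallest integer exceeding 6.364 is 7.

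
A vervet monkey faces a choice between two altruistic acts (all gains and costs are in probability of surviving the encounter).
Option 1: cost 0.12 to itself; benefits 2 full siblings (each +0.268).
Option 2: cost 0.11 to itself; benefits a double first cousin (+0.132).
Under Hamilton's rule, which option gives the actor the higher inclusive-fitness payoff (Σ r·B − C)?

Option 1

Option 1: r to a full sibling = 0.5.
Option 1: Σ r·B − C = (2·0.5·0.268) − 0.12 = 0.148.
Option 2: r to a double first cousin = 0.25.
Option 2: Σ r·B − C = (1·0.25·0.132) − 0.11 = -0.077.
Option 1 has the higher net inclusive-fitness payoff.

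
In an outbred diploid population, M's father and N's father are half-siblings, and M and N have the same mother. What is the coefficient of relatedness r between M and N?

0.3125

Independent pedigree routes through distinct common ancestors add.
M and N are related in two ways: half first cousins through their fathers (r = 1/16) and half-sibs through their shared mother (r = 1/4).
r = 1/16 + 1/4 = 0.3125.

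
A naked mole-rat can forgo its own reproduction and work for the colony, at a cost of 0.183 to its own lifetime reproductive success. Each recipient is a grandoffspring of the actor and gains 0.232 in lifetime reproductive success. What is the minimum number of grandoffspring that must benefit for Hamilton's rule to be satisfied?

4

r to a grandoffspring = 1/4 (two parent–offspring links: r = (1/2)^2 = 1/4).
Hamilton's rule: n·r·B > C  ⇒  n > C/(r·B) = 0.183/(0.25·0.232) = 3.155.
The smallest integer exceeding 3.155 is 4.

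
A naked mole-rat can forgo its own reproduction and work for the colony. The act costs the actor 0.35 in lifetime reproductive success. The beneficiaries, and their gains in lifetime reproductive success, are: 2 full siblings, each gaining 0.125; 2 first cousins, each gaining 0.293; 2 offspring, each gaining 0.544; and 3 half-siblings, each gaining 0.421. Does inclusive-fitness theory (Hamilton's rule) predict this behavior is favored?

Yes

Hamilton's rule: the trait is favored when the sum of r·B over every recipient exceeds the actor's cost C.
r to a full sibling = 0.5 (full sibs share both parents — two paths of length 2: r = 2·(1/2)^2 = 1/2).
r to a first cousin = 0.125 (first cousins share one grandparent pair — two paths of length 4: r = 2·(1/2)^4 = 1/8).
r to an offspring = 1/2 (one parent–offspring link: r = (1/2)^1 = 1/2).
r to a half-sibling = 1/4 (half-sibs share one parent — one path of length 2: r = (1/2)^2 = 1/4).
Summing one r·B term per recipient: 2·0.5·0.125 + 2·0.125·0.293 + 2·0.5·0.544 + 3·0.25·0.421 = 1.058.
1.058 > 0.35: the indirect benefit exceeds the cost.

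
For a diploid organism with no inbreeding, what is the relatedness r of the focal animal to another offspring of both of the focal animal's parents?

0.5

Each parent–offspring link contributes a factor of 1/2, and independent paths through distinct common ancestors add.
Full sibs share both parents — two paths of length 2: r = 2·(1/2)^2 = 1/2.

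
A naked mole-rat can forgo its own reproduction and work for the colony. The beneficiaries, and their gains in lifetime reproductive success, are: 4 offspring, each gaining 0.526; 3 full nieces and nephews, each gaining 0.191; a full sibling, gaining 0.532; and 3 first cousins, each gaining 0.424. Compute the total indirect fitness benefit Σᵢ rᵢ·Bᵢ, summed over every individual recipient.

1.62025

r to an offspring = 1/2 (one parent–offspring link: r = (1/2)^1 = 1/2).
r to a full niece or nephew = 1/4 (full aunt/uncle↔niece/nephew: two paths of length 3 through the shared grandparent pair: r = 2·(1/2)^3 = 1/4).
r to a full sibling = 1/2 (full sibs share both parents — two paths of length 2: r = 2·(1/2)^2 = 1/2).
r to a first cousin = 1/8 (first cousins share one grandparent pair — two paths of length 4: r = 2·(1/2)^4 = 1/8).
Summing one r·B term per recipient: 4·0.5·0.526 + 3·0.25·0.191 + 1·0.5·0.532 + 3·0.125·0.424 = 1.62025.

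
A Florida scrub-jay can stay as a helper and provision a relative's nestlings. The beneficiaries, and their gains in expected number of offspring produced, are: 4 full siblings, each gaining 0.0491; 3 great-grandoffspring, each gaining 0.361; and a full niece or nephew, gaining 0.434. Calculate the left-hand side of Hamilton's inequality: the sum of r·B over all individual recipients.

r to a full sibling = 0.5 (full sibs share both parents — two paths of length 2: r = 2·(1/2)^2 = 1/2).
r to a great-grandoffspring = 0.125 (three parent–offspring links: r = (1/2)^3 = 1/8).
r to a full niece or nephew = 1/4 (full aunt/uncle↔niece/nephew: two paths of length 3 through the shared grandparent pair: r = 2·(1/2)^3 = 1/4).
Summing one r·B term per recipient: 4·0.5·0.0491 + 3·0.125·0.361 + 1·0.25·0.434 = 0.342075.

0.342075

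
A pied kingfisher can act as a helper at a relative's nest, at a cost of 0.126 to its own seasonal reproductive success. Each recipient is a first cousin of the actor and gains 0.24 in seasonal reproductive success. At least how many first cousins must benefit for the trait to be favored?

r to a first cousin = 0.125 (first cousins share one grandparent pair — two paths of length 4: r = 2·(1/2)^4 = 1/8).
Hamilton's rule: n·r·B > C  ⇒  n > C/(r·B) = 0.126/(0.125·0.24) = 4.2.
The smallest integer exceeding 4.2 is 5.

5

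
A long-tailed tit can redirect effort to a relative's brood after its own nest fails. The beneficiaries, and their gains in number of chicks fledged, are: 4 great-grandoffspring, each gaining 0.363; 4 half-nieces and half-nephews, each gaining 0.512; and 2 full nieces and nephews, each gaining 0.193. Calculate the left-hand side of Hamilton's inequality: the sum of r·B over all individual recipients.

r to a great-grandoffspring = 0.125 (three parent–offspring links: r = (1/2)^3 = 1/8).
r to a half-niece or half-nephew = 1/8 (half-aunt/uncle↔niece/nephew: one path of length 3: r = (1/2)^3 = 1/8).
r to a full niece or nephew = 1/4 (full aunt/uncle↔niece/nephew: two paths of length 3 through the shared grandparent pair: r = 2·(1/2)^3 = 1/4).
Summing one r·B term per recipient: 4·0.125·0.363 + 4·0.125·0.512 + 2·0.25·0.193 = 0.534.

0.534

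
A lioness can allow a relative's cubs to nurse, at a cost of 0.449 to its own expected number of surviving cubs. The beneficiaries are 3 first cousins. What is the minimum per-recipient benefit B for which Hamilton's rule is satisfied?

r to a first cousin = 1/8 (first cousins share one grandparent pair — two paths of length 4: r = 2·(1/2)^4 = 1/8).
Hamilton's rule with n recipients of equal r: n·r·B > C, so B > C/(n·r) = 0.449/(3·0.125) = 1.1973.

1.1973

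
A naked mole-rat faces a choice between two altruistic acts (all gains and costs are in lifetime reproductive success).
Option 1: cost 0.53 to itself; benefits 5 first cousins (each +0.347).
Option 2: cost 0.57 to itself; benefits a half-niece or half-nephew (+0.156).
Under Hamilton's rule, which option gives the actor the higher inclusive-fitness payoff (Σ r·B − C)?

Option 1: r to a first cousin = 0.125.
Option 1: Σ r·B − C = (5·0.125·0.347) − 0.53 = -0.313125.
Option 2: r to a half-niece or half-nephew = 0.125.
Option 2: Σ r·B − C = (1·0.125·0.156) − 0.57 = -0.5505.
Option 1 has the higher net inclusive-fitness payoff.

Option 1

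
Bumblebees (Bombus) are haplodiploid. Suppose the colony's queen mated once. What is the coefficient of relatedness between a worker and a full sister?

0.75

Haplodiploid full sisters inherit their father's entire haploid genome identically (contributing 1/2) and on average half of their mother's contribution (1/2 · 1/2 = 1/4); r = 1/2 + 1/4 = 3/4.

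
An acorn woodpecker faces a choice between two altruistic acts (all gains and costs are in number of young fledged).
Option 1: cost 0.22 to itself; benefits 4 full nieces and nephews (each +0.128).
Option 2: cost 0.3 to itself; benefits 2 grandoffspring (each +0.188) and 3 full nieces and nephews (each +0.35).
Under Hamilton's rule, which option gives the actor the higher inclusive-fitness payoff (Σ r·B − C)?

Option 1: r to a full niece or nephew = 0.25.
Option 1: Σ r·B − C = (4·0.25·0.128) − 0.22 = -0.092.
Option 2: r to a grandoffspring = 0.25.
Option 2: r to a full niece or nephew = 0.25.
Option 2: Σ r·B − C = (2·0.25·0.188 + 3·0.25·0.35) − 0.3 = 0.0565.
Option 2 has the higher net inclusive-fitness payoff.

Option 2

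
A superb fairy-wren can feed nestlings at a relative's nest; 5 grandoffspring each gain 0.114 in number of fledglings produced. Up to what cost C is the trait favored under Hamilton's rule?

0.1425

r to a grandoffspring = 1/4 (two parent–offspring links: r = (1/2)^2 = 1/4).
Hamilton's rule: n·r·B > C, so the trait is favored while C < n·r·B = 5·0.25·0.114 = 0.1425.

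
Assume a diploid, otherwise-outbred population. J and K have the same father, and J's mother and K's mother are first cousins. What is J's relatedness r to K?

0.28125

Wright's path rule: contributions from independent ancestry routes add.
J and K are related in two ways: half-sibs through their shared father (r = 1/4) and second cousins through their mothers (r = 1/32).
r = 1/4 + 1/32 = 9/32 = 0.28125.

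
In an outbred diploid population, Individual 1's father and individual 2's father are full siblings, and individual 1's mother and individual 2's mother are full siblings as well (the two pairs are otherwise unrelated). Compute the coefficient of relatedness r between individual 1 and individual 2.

Wright's path rule: contributions from independent ancestry routes add.
Individual 1 and individual 2 are related in two ways: first cousins through their fathers (r = 1/8) and first cousins through their mothers (r = 1/8) — i.e. double first cousins.
r = 1/8 + 1/8 = 0.25.

0.25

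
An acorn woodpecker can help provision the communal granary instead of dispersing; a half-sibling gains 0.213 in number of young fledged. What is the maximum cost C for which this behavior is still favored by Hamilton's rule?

0.05325

r to a half-sibling = 1/4 (half-sibs share one parent — one path of length 2: r = (1/2)^2 = 1/4).
Hamilton's rule: n·r·B > C, so the trait is favored while C < n·r·B = 1·0.25·0.213 = 0.05325.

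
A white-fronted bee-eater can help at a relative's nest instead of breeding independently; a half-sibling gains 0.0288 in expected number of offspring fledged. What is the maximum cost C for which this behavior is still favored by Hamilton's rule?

0.0072

r to a half-sibling = 1/4 (half-sibs share one parent — one path of length 2: r = (1/2)^2 = 1/4).
Hamilton's rule: n·r·B > C, so the trait is favored while C < n·r·B = 1·0.25·0.0288 = 0.0072.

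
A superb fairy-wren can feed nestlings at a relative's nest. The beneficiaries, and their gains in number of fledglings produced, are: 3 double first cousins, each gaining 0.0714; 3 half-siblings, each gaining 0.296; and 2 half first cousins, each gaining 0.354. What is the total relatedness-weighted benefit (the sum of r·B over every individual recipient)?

r to a double first cousin = 0.25 (double first cousins share both grandparent pairs — four paths of length 4: r = 4·(1/2)^4 = 1/4).
r to a half-sibling = 1/4 (half-sibs share one parent — one path of length 2: r = (1/2)^2 = 1/4).
r to a half first cousin = 0.0625 (half first cousins share one grandparent — one path of length 4: r = (1/2)^4 = 1/16).
Summing one r·B term per recipient: 3·0.25·0.0714 + 3·0.25·0.296 + 2·0.0625·0.354 = 0.3198.

0.3198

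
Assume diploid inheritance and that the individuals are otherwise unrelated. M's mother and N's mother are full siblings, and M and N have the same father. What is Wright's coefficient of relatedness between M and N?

With two independent routes of shared ancestry, r is the sum of the two contributions.
M and N are related in two ways: first cousins through their mothers (r = 1/8) and half-sibs through their shared father (r = 1/4).
r = 1/8 + 1/4 = 0.375.

0.375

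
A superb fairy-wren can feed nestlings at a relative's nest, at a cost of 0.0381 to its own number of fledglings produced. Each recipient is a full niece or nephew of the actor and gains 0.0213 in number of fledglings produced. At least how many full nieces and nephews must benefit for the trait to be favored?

8

r to a full niece or nephew = 0.25 (full aunt/uncle↔niece/nephew: two paths of length 3 through the shared grandparent pair: r = 2·(1/2)^3 = 1/4).
Hamilton's rule: n·r·B > C  ⇒  n > C/(r·B) = 0.0381/(0.25·0.0213) = 7.155.
The smallest integer exceeding 7.155 is 8.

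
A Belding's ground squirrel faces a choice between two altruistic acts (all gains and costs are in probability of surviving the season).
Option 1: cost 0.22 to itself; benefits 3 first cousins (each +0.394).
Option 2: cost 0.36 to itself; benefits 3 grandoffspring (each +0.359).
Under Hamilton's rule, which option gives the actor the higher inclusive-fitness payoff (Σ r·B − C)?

Option 1: r to a first cousin = 0.125.
Option 1: Σ r·B − C = (3·0.125·0.394) − 0.22 = -0.07225.
Option 2: r to a grandoffspring = 0.25.
Option 2: Σ r·B − C = (3·0.25·0.359) − 0.36 = -0.09075.
Option 1 has the higher net inclusive-fitness payoff.

Option 1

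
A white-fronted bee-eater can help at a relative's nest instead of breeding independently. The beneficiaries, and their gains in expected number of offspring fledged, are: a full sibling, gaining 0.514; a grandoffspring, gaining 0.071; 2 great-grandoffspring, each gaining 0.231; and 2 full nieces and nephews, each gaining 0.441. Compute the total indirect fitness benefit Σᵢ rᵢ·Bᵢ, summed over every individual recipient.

0.553

r to a full sibling = 0.5 (full sibs share both parents — two paths of length 2: r = 2·(1/2)^2 = 1/2).
r to a grandoffspring = 1/4 (two parent–offspring links: r = (1/2)^2 = 1/4).
r to a great-grandoffspring = 1/8 (three parent–offspring links: r = (1/2)^3 = 1/8).
r to a full niece or nephew = 1/4 (full aunt/uncle↔niece/nephew: two paths of length 3 through the shared grandparent pair: r = 2·(1/2)^3 = 1/4).
Summing one r·B term per recipient: 1·0.5·0.514 + 1·0.25·0.071 + 2·0.125·0.231 + 2·0.25·0.441 = 0.553.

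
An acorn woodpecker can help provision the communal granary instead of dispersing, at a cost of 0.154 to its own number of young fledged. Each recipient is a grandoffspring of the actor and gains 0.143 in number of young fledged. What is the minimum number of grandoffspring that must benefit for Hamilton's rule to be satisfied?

r to a grandoffspring = 1/4 (two parent–offspring links: r = (1/2)^2 = 1/4).
Hamilton's rule: n·r·B > C  ⇒  n > C/(r·B) = 0.154/(0.25·0.143) = 4.308.
The smallest integer exceeding 4.308 is 5.

5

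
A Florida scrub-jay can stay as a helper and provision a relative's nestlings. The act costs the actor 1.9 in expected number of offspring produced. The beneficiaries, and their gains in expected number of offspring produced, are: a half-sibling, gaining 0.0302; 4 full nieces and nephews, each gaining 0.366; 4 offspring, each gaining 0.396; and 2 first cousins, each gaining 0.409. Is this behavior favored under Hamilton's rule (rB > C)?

Hamilton's rule: the trait is favored when the sum of r·B over every recipient exceeds the actor's cost C.
r to a half-sibling = 1/4 (half-sibs share one parent — one path of length 2: r = (1/2)^2 = 1/4).
r to a full niece or nephew = 0.25 (full aunt/uncle↔niece/nephew: two paths of length 3 through the shared grandparent pair: r = 2·(1/2)^3 = 1/4).
r to an offspring = 0.5 (one parent–offspring link: r = (1/2)^1 = 1/2).
r to a first cousin = 1/8 (first cousins share one grandparent pair — two paths of length 4: r = 2·(1/2)^4 = 1/8).
Summing one r·B term per recipient: 1·0.25·0.0302 + 4·0.25·0.366 + 4·0.5·0.396 + 2·0.125·0.409 = 1.2678.
1.2678 < 1.9: the indirect benefit is less than the cost.

No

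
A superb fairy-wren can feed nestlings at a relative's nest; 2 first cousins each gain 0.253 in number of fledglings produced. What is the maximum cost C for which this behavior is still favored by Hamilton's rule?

r to a first cousin = 1/8 (first cousins share one grandparent pair — two paths of length 4: r = 2·(1/2)^4 = 1/8).
Hamilton's rule: n·r·B > C, so the trait is favored while C < n·r·B = 2·0.125·0.253 = 0.06325.

0.06325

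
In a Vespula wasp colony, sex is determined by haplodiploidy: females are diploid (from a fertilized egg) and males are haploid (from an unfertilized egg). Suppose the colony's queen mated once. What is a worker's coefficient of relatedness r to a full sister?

Haplodiploid full sisters inherit their father's entire haploid genome identically (contributing 1/2) and on average half of their mother's contribution (1/2 · 1/2 = 1/4); r = 1/2 + 1/4 = 3/4.

0.75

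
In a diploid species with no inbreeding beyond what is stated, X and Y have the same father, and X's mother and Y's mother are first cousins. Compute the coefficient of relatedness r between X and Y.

Independent pedigree routes through distinct common ancestors add.
X and Y are related in two ways: half-sibs through their shared father (r = 1/4) and second cousins through their mothers (r = 1/32).
r = 1/4 + 1/32 = 0.28125.

0.28125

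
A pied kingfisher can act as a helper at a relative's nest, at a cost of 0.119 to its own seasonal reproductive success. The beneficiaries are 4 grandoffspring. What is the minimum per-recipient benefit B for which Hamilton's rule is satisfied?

0.119

r to a grandoffspring = 1/4 (two parent–offspring links: r = (1/2)^2 = 1/4).
Hamilton's rule with n recipients of equal r: n·r·B > C, so B > C/(n·r) = 0.119/(4·0.25) = 0.119.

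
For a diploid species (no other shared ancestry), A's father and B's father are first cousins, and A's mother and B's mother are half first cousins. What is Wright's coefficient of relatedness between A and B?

0.046875

With two independent routes of shared ancestry, r is the sum of the two contributions.
A and B are related in two ways: second cousins through their fathers (r = 1/32) and half second cousins through their mothers (r = 1/64).
r = 1/32 + 1/64 = 3/64 = 0.046875.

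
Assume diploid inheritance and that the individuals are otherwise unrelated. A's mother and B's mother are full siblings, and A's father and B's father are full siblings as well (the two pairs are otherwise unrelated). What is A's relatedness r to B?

With two independent routes of shared ancestry, r is the sum of the two contributions.
A and B are related in two ways: first cousins through their mothers (r = 1/8) and first cousins through their fathers (r = 1/8) — i.e. double first cousins.
r = 1/8 + 1/8 = 0.25.

0.25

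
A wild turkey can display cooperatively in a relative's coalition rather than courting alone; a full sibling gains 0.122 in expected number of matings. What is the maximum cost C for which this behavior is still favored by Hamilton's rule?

r to a full sibling = 1/2 (full sibs share both parents — two paths of length 2: r = 2·(1/2)^2 = 1/2).
Hamilton's rule: n·r·B > C, so the trait is favored while C < n·r·B = 1·0.5·0.122 = 0.061.

0.061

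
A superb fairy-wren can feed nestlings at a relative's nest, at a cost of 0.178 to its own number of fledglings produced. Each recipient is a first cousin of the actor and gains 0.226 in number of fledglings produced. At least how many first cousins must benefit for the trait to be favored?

r to a first cousin = 0.125 (first cousins share one grandparent pair — two paths of length 4: r = 2·(1/2)^4 = 1/8).
Hamilton's rule: n·r·B > C  ⇒  n > C/(r·B) = 0.178/(0.125·0.226) = 6.301.
The smallest integer exceeding 6.301 is 7.

7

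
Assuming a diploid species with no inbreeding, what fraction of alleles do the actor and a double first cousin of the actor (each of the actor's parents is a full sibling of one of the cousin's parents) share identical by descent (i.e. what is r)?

Each parent–offspring link contributes a factor of 1/2, and independent paths through distinct common ancestors add.
Double first cousins share both grandparent pairs — four paths of length 4: r = 4·(1/2)^4 = 1/4.

0.25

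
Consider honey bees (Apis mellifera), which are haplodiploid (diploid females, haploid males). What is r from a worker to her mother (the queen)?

0.5

One meiotic link between diploid queen and diploid daughter: r = 1/2.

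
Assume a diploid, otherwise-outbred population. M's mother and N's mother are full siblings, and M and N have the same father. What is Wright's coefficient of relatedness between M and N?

0.375

Wright's path rule: contributions from independent ancestry routes add.
M and N are related in two ways: first cousins through their mothers (r = 1/8) and half-sibs through their shared father (r = 1/4).
r = 1/8 + 1/4 = 0.375.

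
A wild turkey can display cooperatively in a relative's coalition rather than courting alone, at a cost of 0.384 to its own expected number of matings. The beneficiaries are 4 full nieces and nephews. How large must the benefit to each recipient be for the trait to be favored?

r to a full niece or nephew = 1/4 (full aunt/uncle↔niece/nephew: two paths of length 3 through the shared grandparent pair: r = 2·(1/2)^3 = 1/4).
Hamilton's rule with n recipients of equal r: n·r·B > C, so B > C/(n·r) = 0.384/(4·0.25) = 0.384.

0.384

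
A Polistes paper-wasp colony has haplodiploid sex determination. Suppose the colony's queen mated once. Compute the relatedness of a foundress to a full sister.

0.75

Haplodiploid full sisters inherit their father's entire haploid genome identically (contributing 1/2) and on average half of their mother's contribution (1/2 · 1/2 = 1/4); r = 1/2 + 1/4 = 3/4.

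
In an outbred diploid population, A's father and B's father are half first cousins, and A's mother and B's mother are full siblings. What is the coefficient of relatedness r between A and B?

0.140625

Wright's path rule: contributions from independent ancestry routes add.
A and B are related in two ways: half second cousins through their fathers (r = 1/64) and first cousins through their mothers (r = 1/8).
r = 1/64 + 1/8 = 0.140625.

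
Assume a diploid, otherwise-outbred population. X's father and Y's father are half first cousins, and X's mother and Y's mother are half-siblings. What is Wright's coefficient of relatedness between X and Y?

0.078125

Independent pedigree routes through distinct common ancestors add.
X and Y are related in two ways: half second cousins through their fathers (r = 1/64) and half first cousins through their mothers (r = 1/16).
r = 1/64 + 1/16 = 0.078125.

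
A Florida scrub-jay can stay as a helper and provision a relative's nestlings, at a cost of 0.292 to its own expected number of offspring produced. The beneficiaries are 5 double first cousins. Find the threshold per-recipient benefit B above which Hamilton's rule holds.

0.2336

r to a double first cousin = 1/4 (double first cousins share both grandparent pairs — four paths of length 4: r = 4·(1/2)^4 = 1/4).
Hamilton's rule with n recipients of equal r: n·r·B > C, so B > C/(n·r) = 0.292/(5·0.25) = 0.2336.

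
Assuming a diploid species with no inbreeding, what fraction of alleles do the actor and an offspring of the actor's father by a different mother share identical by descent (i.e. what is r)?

Each parent–offspring link contributes a factor of 1/2, and independent paths through distinct common ancestors add.
Half-sibs share one parent — one path of length 2: r = (1/2)^2 = 1/4.

0.25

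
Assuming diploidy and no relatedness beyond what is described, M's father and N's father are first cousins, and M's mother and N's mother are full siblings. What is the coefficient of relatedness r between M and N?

0.15625

With two independent routes of shared ancestry, r is the sum of the two contributions.
M and N are related in two ways: second cousins through their fathers (r = 1/32) and first cousins through their mothers (r = 1/8).
r = 1/32 + 1/8 = 0.15625.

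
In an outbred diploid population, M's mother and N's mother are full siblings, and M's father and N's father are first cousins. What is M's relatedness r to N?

Relatedness sums over independent paths through distinct common ancestors.
M and N are related in two ways: first cousins through their mothers (r = 1/8) and second cousins through their fathers (r = 1/32).
r = 1/8 + 1/32 = 0.15625.

0.15625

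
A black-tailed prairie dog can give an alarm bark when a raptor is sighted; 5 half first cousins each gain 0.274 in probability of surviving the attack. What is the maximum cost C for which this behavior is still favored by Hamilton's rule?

r to a half first cousin = 0.0625 (half first cousins share one grandparent — one path of length 4: r = (1/2)^4 = 1/16).
Hamilton's rule: n·r·B > C, so the trait is favored while C < n·r·B = 5·0.0625·0.274 = 0.085625.

0.085625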